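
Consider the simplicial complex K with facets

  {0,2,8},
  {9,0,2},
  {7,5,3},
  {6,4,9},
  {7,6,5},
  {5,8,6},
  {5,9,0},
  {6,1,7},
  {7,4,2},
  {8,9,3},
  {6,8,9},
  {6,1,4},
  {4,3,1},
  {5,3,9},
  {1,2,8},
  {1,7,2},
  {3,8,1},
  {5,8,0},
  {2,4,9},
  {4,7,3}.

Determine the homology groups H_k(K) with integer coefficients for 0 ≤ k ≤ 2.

H_0 = Z,  H_1 = Z ⊕ Z/2Z,  H_2 = 0.

Fix the vertex order 0 < 1 < 2 < 3 < 4 < 5 < 6 < 7 < 8 < 9 and write every simplex with vertices in increasing order. Then dim K = 2 and the simplices of K are:

  0-simplices (10): [0], [1], [2], [3], [4], [5], [6], [7], [8], [9]
  1-simplices (30): (30 of them)
  2-simplices (20): (20 of them)

giving chain groups C_0 ≅ Z^10, C_1 ≅ Z^30, C_2 ≅ Z^20.

The boundary map ∂_1: C_1 → C_0 is given by ∂[p,q] = [q] − [p]. For instance
  ∂[1,8] = [8] − [1].
The resulting 10×30 matrix has rank 9, and its Smith normal form has invariant factors (1,1,1,1,1,1,1,1,1).

The boundary map ∂_2: C_2 → C_1 maps a triangle to the signed sum of its edges. For instance
  ∂[3,5,7] = [5,7] − [3,7] + [3,5],
  ∂[6,8,9] = [8,9] − [6,9] + [6,8].
This gives a 30×20 integer matrix of rank 20; reducing to Smith normal form yields diagonal entries (1,1,1,1,1,1,1,1,1,1,1,1,1,1,1,1,1,1,1,2).

Computing H_k = (kernel of ∂_k) / (image of ∂_{k+1}):

  H_0: rank C_0 − rank ∂_1 = 10 − 9 = 1, and the invariant factors of ∂_1 are all 1, so H_0 = Z.
  H_1: rank ker ∂_1 − rank ∂_2 = (30 − 9) − 20 = 1, and ∂_2 has invariant factor 2 > 1, so H_1 = Z ⊕ Z/2Z.
  H_2: rank ker ∂_2 − rank ∂_3 = (20 − 20) − 0 = 0, and there is no ∂_3, so H_2 = 0.

As a check, the Euler characteristic is 10 − 30 + 20 = 0, which agrees with 1 − 1 + 0 = 0.
(K is a triangulation of the Klein bottle.)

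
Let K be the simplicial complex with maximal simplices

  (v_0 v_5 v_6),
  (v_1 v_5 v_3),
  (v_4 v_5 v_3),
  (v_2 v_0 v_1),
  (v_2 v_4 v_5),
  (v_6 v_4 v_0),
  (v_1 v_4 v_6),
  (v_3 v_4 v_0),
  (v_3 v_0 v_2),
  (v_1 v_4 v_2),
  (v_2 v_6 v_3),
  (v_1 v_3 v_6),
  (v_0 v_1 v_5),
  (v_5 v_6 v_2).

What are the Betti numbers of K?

Take the total order v_0 < v_1 < v_2 < v_3 < v_4 < v_5 < v_6 on the vertex set. Then K (dimension 2) consists of the simplices:

  0-simplices (7): [v_0], [v_1], [v_2], [v_3], [v_4], [v_5], [v_6]
  1-simplices (21): (21 of them)
  2-simplices (14): (14 of them)

so the chain groups are C_0 ≅ Z^7, C_1 ≅ Z^21, C_2 ≅ Z^14.

∂_1: C_1 → C_0 maps an edge to its endpoints' difference, ∂[p,q] = q − p. For instance
  ∂[v_3,v_5] = [v_5] − [v_3].
The 7×21 boundary matrix has rank 6 and Smith normal form diag(1,1,1,1,1,1).

The boundary map ∂_2: C_2 → C_1 maps a triangle to the signed sum of its edges. For instance
  ∂[v_2,v_4,v_5] = [v_4,v_5] − [v_2,v_5] + [v_2,v_4],
  ∂[v_2,v_5,v_6] = [v_5,v_6] − [v_2,v_6] + [v_2,v_5].
The 21×14 boundary matrix has rank 13 and Smith normal form diag(1,1,1,1,1,1,1,1,1,1,1,1,1).

Reading off H_k = ker ∂_k / im ∂_{k+1}:

  H_0: rank C_0 − rank ∂_1 = 7 − 6 = 1, and the invariant factors of ∂_1 are all 1, so H_0 ≅ Z.
  H_1: rank ker ∂_1 − rank ∂_2 = (21 − 6) − 13 = 2, and the invariant factors of ∂_2 are all 1, so H_1 ≅ Z^2.
  H_2: rank ker ∂_2 − rank ∂_3 = (14 − 13) − 0 = 1, and there is no ∂_3, so H_2 ≅ Z.

Hence the Betti numbers are b_0 = 1, b_1 = 2, b_2 = 1.

b_0 = 1, b_1 = 2, b_2 = 1.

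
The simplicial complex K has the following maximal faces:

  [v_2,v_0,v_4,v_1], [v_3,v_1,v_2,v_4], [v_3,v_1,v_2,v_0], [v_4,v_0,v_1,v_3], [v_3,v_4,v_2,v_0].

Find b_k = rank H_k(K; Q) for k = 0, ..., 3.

Fix the vertex order v_0 < v_1 < v_2 < v_3 < v_4 and write every simplex with vertices in increasing order. Then dim K = 3 and the simplices of K are:

  0-simplices (5): [v_0], [v_1], [v_2], [v_3], [v_4]
  1-simplices (10): [v_0,v_1], [v_0,v_2], [v_0,v_3], [v_0,v_4], [v_1,v_2], [v_1,v_3], [v_1,v_4], [v_2,v_3], [v_2,v_4], [v_3,v_4]
  2-simplices (10): [v_0,v_1,v_2], [v_0,v_1,v_3], [v_0,v_1,v_4], [v_0,v_2,v_3], [v_0,v_2,v_4], [v_0,v_3,v_4], [v_1,v_2,v_3], [v_1,v_2,v_4], [v_1,v_3,v_4], [v_2,v_3,v_4]
  3-simplices (5): [v_0,v_1,v_2,v_3], [v_0,v_1,v_2,v_4], [v_0,v_1,v_3,v_4], [v_0,v_2,v_3,v_4], [v_1,v_2,v_3,v_4]

giving chain groups C_0 ≅ Z^5, C_1 ≅ Z^10, C_2 ≅ Z^10, C_3 ≅ Z^5.

Boundary ∂_1: C_1 → C_0 maps an edge to its endpoints' difference, ∂[p,q] = q − p.
As a 5×10 matrix over Z this has rank 4, with invariant factors (1,1,1,1).

∂_2: C_2 → C_1 maps a triangle to the signed sum of its edges. For instance
  ∂[v_0,v_1,v_4] = [v_1,v_4] − [v_0,v_4] + [v_0,v_1],
  ∂[v_1,v_2,v_3] = [v_2,v_3] − [v_1,v_3] + [v_1,v_2].
This gives a 10×10 integer matrix of rank 6; reducing to Smith normal form yields diagonal entries (1,1,1,1,1,1).

Boundary ∂_3: C_3 → C_2 sends each 3-simplex σ to the alternating sum Σ_i (−1)^i (σ with its i-th vertex removed). For instance
  ∂[v_0,v_1,v_3,v_4] = [v_1,v_3,v_4] − [v_0,v_3,v_4] + [v_0,v_1,v_4] − [v_0,v_1,v_3],
  ∂[v_1,v_2,v_3,v_4] = [v_2,v_3,v_4] − [v_1,v_3,v_4] + [v_1,v_2,v_4] − [v_1,v_2,v_3].
This gives a 10×5 integer matrix of rank 4; reducing to Smith normal form yields diagonal entries (1,1,1,1).

From H_k ≅ ker(∂_k) / im(∂_{k+1}) we obtain:

  H_0: rank C_0 − rank ∂_1 = 5 − 4 = 1, and the invariant factors of ∂_1 are all 1, so H_0 = Z.
  H_1: rank ker ∂_1 − rank ∂_2 = (10 − 4) − 6 = 0, and the invariant factors of ∂_2 are all 1, so H_1 = 0.
  H_2: rank ker ∂_2 − rank ∂_3 = (10 − 6) − 4 = 0, and the invariant factors of ∂_3 are all 1, so H_2 = 0.
  H_3: rank ker ∂_3 − rank ∂_4 = (5 − 4) − 0 = 1, and there is no ∂_4, so H_3 = Z.

(K is a triangulation of the 3-sphere S^3.)

Hence the Betti numbers are b_0 = 1, b_1 = 0, b_2 = 0, b_3 = 1.

b_0 = 1, b_1 = 0, b_2 = 0, b_3 = 1.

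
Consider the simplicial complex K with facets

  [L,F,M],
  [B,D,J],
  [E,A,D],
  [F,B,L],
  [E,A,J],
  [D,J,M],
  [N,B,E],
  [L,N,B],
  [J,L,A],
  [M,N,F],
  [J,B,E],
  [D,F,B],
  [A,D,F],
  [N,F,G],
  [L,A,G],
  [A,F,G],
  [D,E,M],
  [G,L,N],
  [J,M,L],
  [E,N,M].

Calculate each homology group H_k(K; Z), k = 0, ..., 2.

H_0 ≅ Z,  H_1 ≅ Z ⊕ Z/2,  H_2 = 0.

K has 10 vertices, 30 edges, 20 triangles.
rank ∂_0 = 0, rank ∂_1 = 9 ⇒ b_0 = 10 − 0 − 9 = 1; all invariant factors of ∂_1 are 1 so no torsion. So H_0 ≅ Z.
rank ∂_1 = 9, rank ∂_2 = 20 ⇒ b_1 = 30 − 9 − 20 = 1; ∂_2 has invariant factor(s) [2] giving torsion. So H_1 ≅ Z ⊕ Z/2.
rank ∂_2 = 20, rank ∂_3 = 0 ⇒ b_2 = 20 − 20 − 0 = 0. So H_2 ≅ 0.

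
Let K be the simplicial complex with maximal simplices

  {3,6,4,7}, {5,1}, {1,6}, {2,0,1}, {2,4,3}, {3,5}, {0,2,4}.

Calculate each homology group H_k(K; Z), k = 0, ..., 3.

H_0 = Z,  H_1 = Z^2,  H_2 = 0,  H_3 = 0.

Take the total order 0 < 1 < 2 < 3 < 4 < 5 < 6 < 7 on the vertex set. Then K (dimension 3) consists of the simplices:

  0-simplices (8): [0], [1], [2], [3], [4], [5], [6], [7]
  1-simplices (15): [0,1], [0,2], [0,4], [1,2], [1,5], [1,6], [2,3], [2,4], [3,4], [3,5], [3,6], [3,7], [4,6], [4,7], [6,7]
  2-simplices (7): [0,1,2], [0,2,4], [2,3,4], [3,4,6], [3,4,7], [3,6,7], [4,6,7]
  3-simplices (1): [3,4,6,7]

so the chain groups are C_0 ≅ Z^8, C_1 ≅ Z^15, C_2 ≅ Z^7, C_3 ≅ Z^1.

The boundary map ∂_1: C_1 → C_0 is given by ∂[p,q] = [q] − [p].
This gives a 8×15 integer matrix of rank 7; reducing to Smith normal form yields diagonal entries (1,1,1,1,1,1,1).

∂_2: C_2 → C_1 maps a triangle to the signed sum of its edges. For instance
  ∂[3,6,7] = [6,7] − [3,7] + [3,6],
  ∂[0,1,2] = [1,2] − [0,2] + [0,1].
The resulting 15×7 matrix has rank 6, and its Smith normal form has invariant factors (1,1,1,1,1,1).

∂_3: C_3 → C_2 sends each 3-simplex σ to the alternating sum Σ_i (−1)^i (σ with its i-th vertex removed). For instance
  ∂[3,4,6,7] = [4,6,7] − [3,6,7] + [3,4,7] − [3,4,6].
The resulting 7×1 matrix has rank 1, and its Smith normal form has invariant factors (1).

From H_k ≅ ker(∂_k) / im(∂_{k+1}) we obtain:

  H_0: rank C_0 − rank ∂_1 = 8 − 7 = 1, and the invariant factors of ∂_1 are all 1, so H_0 = Z.
  H_1: rank ker ∂_1 − rank ∂_2 = (15 − 7) − 6 = 2, and the invariant factors of ∂_2 are all 1, so H_1 = Z^2.
  H_2: rank ker ∂_2 − rank ∂_3 = (7 − 6) − 1 = 0, and the invariant factors of ∂_3 are all 1, so H_2 = 0.
  H_3: rank ker ∂_3 − rank ∂_4 = (1 − 1) − 0 = 0, and there is no ∂_4, so H_3 = 0.

As a check, the Euler characteristic is 8 − 15 + 7 − 1 = -1, which agrees with 1 − 2 + 0 − 0 = -1.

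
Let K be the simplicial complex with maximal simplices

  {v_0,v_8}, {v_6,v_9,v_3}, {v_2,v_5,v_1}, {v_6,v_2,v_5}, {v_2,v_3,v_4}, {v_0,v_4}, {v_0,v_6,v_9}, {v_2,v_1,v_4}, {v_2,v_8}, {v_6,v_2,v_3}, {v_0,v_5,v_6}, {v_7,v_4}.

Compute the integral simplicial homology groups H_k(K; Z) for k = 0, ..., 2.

H_0 ≅ Z,  H_1 ≅ Z^2,  H_2 = 0.

We work with the vertex ordering v_0 < v_1 < v_2 < v_3 < v_4 < v_5 < v_6 < v_7 < v_8 < v_9. The simplices of K, each written with vertices in increasing order, are:

  0-simplices (10): [v_0], [v_1], [v_2], [v_3], [v_4], [v_5], [v_6], [v_7], [v_8], [v_9]
  1-simplices (19): (19 of them)
  2-simplices (8): [v_0,v_5,v_6], [v_0,v_6,v_9], [v_1,v_2,v_4], [v_1,v_2,v_5], [v_2,v_3,v_4], [v_2,v_3,v_6], [v_2,v_5,v_6], [v_3,v_6,v_9]

Hence C_0 ≅ Z^10, C_1 ≅ Z^19, C_2 ≅ Z^8.

Boundary ∂_1: C_1 → C_0 sends each edge [p,q] (with p < q) to q − p.
The resulting 10×19 matrix has rank 9, and its Smith normal form has invariant factors (1,1,1,1,1,1,1,1,1).

∂_2: C_2 → C_1 acts by ∂[p,q,r] = [q,r] − [p,r] + [p,q]. For instance
  ∂[v_0,v_6,v_9] = [v_6,v_9] − [v_0,v_9] + [v_0,v_6],
  ∂[v_1,v_2,v_4] = [v_2,v_4] − [v_1,v_4] + [v_1,v_2].
The 19×8 boundary matrix has rank 8 and Smith normal form diag(1,1,1,1,1,1,1,1).

Reading off H_k = ker ∂_k / im ∂_{k+1}:

  H_0: rank C_0 − rank ∂_1 = 10 − 9 = 1, and the invariant factors of ∂_1 are all 1, so H_0 = Z.
  H_1: rank ker ∂_1 − rank ∂_2 = (19 − 9) − 8 = 2, and the invariant factors of ∂_2 are all 1, so H_1 = Z^2.
  H_2: rank ker ∂_2 − rank ∂_3 = (8 − 8) − 0 = 0, and there is no ∂_3, so H_2 = 0.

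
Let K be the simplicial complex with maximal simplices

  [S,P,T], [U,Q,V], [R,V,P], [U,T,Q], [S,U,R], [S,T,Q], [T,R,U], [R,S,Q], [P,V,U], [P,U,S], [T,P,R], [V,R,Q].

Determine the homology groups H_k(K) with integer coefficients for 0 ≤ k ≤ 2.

H_0 = Z,  H_1 = Z/2,  H_2 = 0.

We work with the vertex ordering P < Q < R < S < T < U < V. The simplices of K, each written with vertices in increasing order, are:

  0-simplices (7): P, Q, R, S, T, U, V
  1-simplices (18): PR, PS, PT, PU, PV, QR, QS, QT, QU, QV, RS, RT, RU, RV, ST, SU, TU, UV
  2-simplices (12): PRT, PRV, PST, PSU, PUV, QRS, QRV, QST, QTU, QUV, RSU, RTU

Hence C_0 ≅ Z^7, C_1 ≅ Z^18, C_2 ≅ Z^12.

The boundary map ∂_1: C_1 → C_0 is given by ∂[p,q] = [q] − [p].
The 7×18 boundary matrix has rank 6 and Smith normal form diag(1,1,1,1,1,1).

∂_2: C_2 → C_1 acts by ∂[p,q,r] = [q,r] − [p,r] + [p,q]. For instance
  ∂RTU = TU − RU + RT,
  ∂RSU = SU − RU + RS.
The resulting 18×12 matrix has rank 12, and its Smith normal form has invariant factors (1,1,1,1,1,1,1,1,1,1,1,2).

Computing H_k = (kernel of ∂_k) / (image of ∂_{k+1}):

  H_0: rank C_0 − rank ∂_1 = 7 − 6 = 1, and the invariant factors of ∂_1 are all 1, so H_0 = Z.
  H_1: rank ker ∂_1 − rank ∂_2 = (18 − 6) − 12 = 0, and ∂_2 has invariant factor 2 > 1, so H_1 = Z/2.
  H_2: rank ker ∂_2 − rank ∂_3 = (12 − 12) − 0 = 0, and there is no ∂_3, so H_2 = 0.

(K is a triangulation of the real projective plane RP^2.)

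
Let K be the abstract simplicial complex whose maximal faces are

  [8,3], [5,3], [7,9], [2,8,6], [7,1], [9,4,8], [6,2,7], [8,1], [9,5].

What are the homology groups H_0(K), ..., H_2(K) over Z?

Order the vertices as 1 < 2 < 3 < 4 < 5 < 6 < 7 < 8 < 9. Listing each simplex with vertices in this order, K has dimension 2 with simplices:

  0-simplices (9): [1], [2], [3], [4], [5], [6], [7], [8], [9]
  1-simplices (14): [1,7], [1,8], [2,6], [2,7], [2,8], [3,5], [3,8], [4,8], [4,9], [5,9], [6,7], [6,8], [7,9], [8,9]
  2-simplices (3): [2,6,7], [2,6,8], [4,8,9]

giving chain groups C_0 ≅ Z^9, C_1 ≅ Z^14, C_2 ≅ Z^3.

Boundary ∂_1: C_1 → C_0 maps an edge to its endpoints' difference, ∂[p,q] = q − p.
This gives a 9×14 integer matrix of rank 8; reducing to Smith normal form yields diagonal entries (1,1,1,1,1,1,1,1).

Boundary ∂_2: C_2 → C_1 sends each 2-simplex [p,q,r] to [q,r] − [p,r] + [p,q]. For instance
  ∂[2,6,8] = [6,8] − [2,8] + [2,6],
  ∂[4,8,9] = [8,9] − [4,9] + [4,8].
As a 14×3 matrix over Z this has rank 3, with invariant factors (1,1,1).

Now H_k = ker ∂_k / im ∂_{k+1}, so:

  H_0: rank C_0 − rank ∂_1 = 9 − 8 = 1, and the invariant factors of ∂_1 are all 1, so H_0 ≅ Z.
  H_1: rank ker ∂_1 − rank ∂_2 = (14 − 8) − 3 = 3, and the invariant factors of ∂_2 are all 1, so H_1 ≅ Z^3.
  H_2: rank ker ∂_2 − rank ∂_3 = (3 − 3) − 0 = 0, and there is no ∂_3, so H_2 ≅ 0.

As a check, the Euler characteristic is 9 − 14 + 3 = -2, which agrees with 1 − 3 + 0 = -2.

H_0 = Z,  H_1 = Z^3,  H_2 = 0.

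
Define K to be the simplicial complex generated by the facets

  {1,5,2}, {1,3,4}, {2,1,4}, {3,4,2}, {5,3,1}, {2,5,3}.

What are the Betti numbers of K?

Order the vertices as 1 < 2 < 3 < 4 < 5. Listing each simplex with vertices in this order, K has dimension 2 with simplices:

  0-simplices (5): [1], [2], [3], [4], [5]
  1-simplices (9): [1,2], [1,3], [1,4], [1,5], [2,3], [2,4], [2,5], [3,4], [3,5]
  2-simplices (6): [1,2,4], [1,2,5], [1,3,4], [1,3,5], [2,3,4], [2,3,5]

giving chain groups C_0 ≅ Z^5, C_1 ≅ Z^9, C_2 ≅ Z^6.

The boundary map ∂_1: C_1 → C_0 is given by ∂[p,q] = [q] − [p].
This gives a 5×9 integer matrix of rank 4; reducing to Smith normal form yields diagonal entries (1,1,1,1).

The boundary map ∂_2: C_2 → C_1 sends each 2-simplex [p,q,r] to [q,r] − [p,r] + [p,q]. For instance
  ∂[1,3,4] = [3,4] − [1,4] + [1,3],
  ∂[1,3,5] = [3,5] − [1,5] + [1,3].
The resulting 9×6 matrix has rank 5, and its Smith normal form has invariant factors (1,1,1,1,1).

From H_k ≅ ker(∂_k) / im(∂_{k+1}) we obtain:

  H_0: rank C_0 − rank ∂_1 = 5 − 4 = 1, and the invariant factors of ∂_1 are all 1, so H_0 ≅ Z.
  H_1: rank ker ∂_1 − rank ∂_2 = (9 − 4) − 5 = 0, and the invariant factors of ∂_2 are all 1, so H_1 ≅ 0.
  H_2: rank ker ∂_2 − rank ∂_3 = (6 − 5) − 0 = 1, and there is no ∂_3, so H_2 ≅ Z.

Hence the Betti numbers are b_0 = 1, b_1 = 0, b_2 = 1.

b_0 = 1, b_1 = 0, b_2 = 1.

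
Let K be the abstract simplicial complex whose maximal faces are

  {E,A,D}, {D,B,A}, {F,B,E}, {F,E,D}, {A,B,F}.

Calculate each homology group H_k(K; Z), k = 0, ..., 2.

H_0 ≅ Z,  H_1 ≅ Z,  H_2 = 0.

Order the vertices as A < B < D < E < F. Listing each simplex with vertices in this order, K has dimension 2 with simplices:

  0-simplices (5): A, B, D, E, F
  1-simplices (10): AB, AD, AE, AF, BD, BE, BF, DE, DF, EF
  2-simplices (5): ABD, ABF, ADE, BEF, DEF

so the chain groups are C_0 ≅ Z^5, C_1 ≅ Z^10, C_2 ≅ Z^5.

The boundary map ∂_1: C_1 → C_0 maps an edge to its endpoints' difference, ∂[p,q] = q − p.
As a 5×10 matrix over Z this has rank 4, with invariant factors (1,1,1,1).

∂_2: C_2 → C_1 sends each 2-simplex [p,q,r] to [q,r] − [p,r] + [p,q]. For instance
  ∂ABD = BD − AD + AB,
  ∂BEF = EF − BF + BE.
The 10×5 boundary matrix has rank 5 and Smith normal form diag(1,1,1,1,1).

Computing H_k = (kernel of ∂_k) / (image of ∂_{k+1}):

  H_0: rank C_0 − rank ∂_1 = 5 − 4 = 1, and the invariant factors of ∂_1 are all 1, so H_0 = Z.
  H_1: rank ker ∂_1 − rank ∂_2 = (10 − 4) − 5 = 1, and the invariant factors of ∂_2 are all 1, so H_1 = Z.
  H_2: rank ker ∂_2 − rank ∂_3 = (5 − 5) − 0 = 0, and there is no ∂_3, so H_2 = 0.

As a check, the Euler characteristic is 5 − 10 + 5 = 0, which agrees with 1 − 1 + 0 = 0.
(K is a triangulation of the Möbius band.)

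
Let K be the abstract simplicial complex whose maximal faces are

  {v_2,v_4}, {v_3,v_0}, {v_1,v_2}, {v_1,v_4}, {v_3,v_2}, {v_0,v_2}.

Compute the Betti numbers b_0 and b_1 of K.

Order the vertices as v_0 < v_1 < v_2 < v_3 < v_4. Listing each simplex with vertices in this order, K has dimension 1 with simplices:

  0-simplices (5): [v_0], [v_1], [v_2], [v_3], [v_4]
  1-simplices (6): [v_0,v_2], [v_0,v_3], [v_1,v_2], [v_1,v_4], [v_2,v_3], [v_2,v_4]

Hence C_0 ≅ Z^5, C_1 ≅ Z^6.

Boundary ∂_1: C_1 → C_0 is given by ∂[p,q] = [q] − [p]. For instance
  ∂[v_0,v_3] = [v_3] − [v_0].
This gives a 5×6 integer matrix of rank 4; reducing to Smith normal form yields diagonal entries (1,1,1,1).

From H_k ≅ ker(∂_k) / im(∂_{k+1}) we obtain:

  H_0: rank C_0 − rank ∂_1 = 5 − 4 = 1, and the invariant factors of ∂_1 are all 1, so H_0 ≅ Z.
  H_1: rank ker ∂_1 − rank ∂_2 = (6 − 4) − 0 = 2, and there is no ∂_2, so H_1 ≅ Z^2.

(K is a triangulation of a wedge of 2 circles.)

Hence the Betti numbers are b_0 = 1, b_1 = 2.

b_0 = 1, b_1 = 2.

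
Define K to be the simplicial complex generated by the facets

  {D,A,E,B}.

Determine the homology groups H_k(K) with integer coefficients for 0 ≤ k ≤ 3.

Order the vertices as A < B < D < E. Listing each simplex with vertices in this order, K has dimension 3 with simplices:

  0-simplices (4): A, B, D, E
  1-simplices (6): AB, AD, AE, BD, BE, DE
  2-simplices (4): ABD, ABE, ADE, BDE
  3-simplices (1): ABDE

giving chain groups C_0 ≅ Z^4, C_1 ≅ Z^6, C_2 ≅ Z^4, C_3 ≅ Z^1.

Boundary ∂_1: C_1 → C_0 maps an edge to its endpoints' difference, ∂[p,q] = q − p. For instance
  ∂DE = E − D.
This gives a 4×6 integer matrix of rank 3; reducing to Smith normal form yields diagonal entries (1,1,1).

The boundary map ∂_2: C_2 → C_1 maps a triangle to the signed sum of its edges. For instance
  ∂ABE = BE − AE + AB,
  ∂BDE = DE − BE + BD.
The resulting 6×4 matrix has rank 3, and its Smith normal form has invariant factors (1,1,1).

The boundary map ∂_3: C_3 → C_2 sends each 3-simplex σ to the alternating sum Σ_i (−1)^i (σ with its i-th vertex removed). For instance
  ∂ABDE = BDE − ADE + ABE − ABD.
The resulting 4×1 matrix has rank 1, and its Smith normal form has invariant factors (1).

Computing H_k = (kernel of ∂_k) / (image of ∂_{k+1}):

  H_0: rank C_0 − rank ∂_1 = 4 − 3 = 1, and the invariant factors of ∂_1 are all 1, so H_0 ≅ Z.
  H_1: rank ker ∂_1 − rank ∂_2 = (6 − 3) − 3 = 0, and the invariant factors of ∂_2 are all 1, so H_1 ≅ 0.
  H_2: rank ker ∂_2 − rank ∂_3 = (4 − 3) − 1 = 0, and the invariant factors of ∂_3 are all 1, so H_2 ≅ 0.
  H_3: rank ker ∂_3 − rank ∂_4 = (1 − 1) − 0 = 0, and there is no ∂_4, so H_3 ≅ 0.

As a check, the Euler characteristic is 4 − 6 + 4 − 1 = 1, which agrees with 1 − 0 + 0 − 0 = 1.
(K is a triangulation of the 3-simplex.)

H_0 ≅ Z,  H_1 = 0,  H_2 = 0,  H_3 = 0.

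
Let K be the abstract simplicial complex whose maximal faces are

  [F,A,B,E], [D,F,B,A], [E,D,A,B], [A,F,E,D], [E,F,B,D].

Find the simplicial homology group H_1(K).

H_1 ≅ 0.

Take the total order A < B < D < E < F on the vertex set. Then K (dimension 3) consists of the simplices:

  0-simplices (5): A, B, D, E, F
  1-simplices (10): AB, AD, AE, AF, BD, BE, BF, DE, DF, EF
  2-simplices (10): ABD, ABE, ABF, ADE, ADF, AEF, BDE, BDF, BEF, DEF
  3-simplices (5): ABDE, ABDF, ABEF, ADEF, BDEF

giving chain groups C_0 ≅ Z^5, C_1 ≅ Z^10, C_2 ≅ Z^10, C_3 ≅ Z^5.

The boundary map ∂_1: C_1 → C_0 sends each edge [p,q] (with p < q) to q − p.
The resulting 5×10 matrix has rank 4, and its Smith normal form has invariant factors (1,1,1,1).

The boundary map ∂_2: C_2 → C_1 sends each 2-simplex [p,q,r] to [q,r] − [p,r] + [p,q]. For instance
  ∂ABE = BE − AE + AB,
  ∂ABF = BF − AF + AB.
As a 10×10 matrix over Z this has rank 6, with invariant factors (1,1,1,1,1,1).

The boundary map ∂_3: C_3 → C_2 sends each 3-simplex σ to the alternating sum Σ_i (−1)^i (σ with its i-th vertex removed). For instance
  ∂ADEF = DEF − AEF + ADF − ADE,
  ∂ABDF = BDF − ADF + ABF − ABD.
As a 10×5 matrix over Z this has rank 4, with invariant factors (1,1,1,1).

From H_k ≅ ker(∂_k) / im(∂_{k+1}) we obtain:

  H_1: rank ker ∂_1 − rank ∂_2 = (10 − 4) − 6 = 0, and the invariant factors of ∂_2 are all 1, so H_1 = 0.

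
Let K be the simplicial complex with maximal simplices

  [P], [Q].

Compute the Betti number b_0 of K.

Fix the vertex order P < Q and write every simplex with vertices in increasing order. Then dim K = 0 and the simplices of K are:

  0-simplices (2): P, Q

Hence C_0 ≅ Z^2.

From H_k ≅ ker(∂_k) / im(∂_{k+1}) we obtain:

  H_0: rank C_0 − rank ∂_1 = 2 − 0 = 2, and there is no ∂_1, so H_0 ≅ Z^2.

Hence the Betti numbers are b_0 = 2.

b_0 = 2.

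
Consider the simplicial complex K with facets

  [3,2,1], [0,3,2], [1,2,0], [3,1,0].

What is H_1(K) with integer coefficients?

H_1 ≅ 0.

We work with the vertex ordering 0 < 1 < 2 < 3. The simplices of K, each written with vertices in increasing order, are:

  0-simplices (4): [0], [1], [2], [3]
  1-simplices (6): [0,1], [0,2], [0,3], [1,2], [1,3], [2,3]
  2-simplices (4): [0,1,2], [0,1,3], [0,2,3], [1,2,3]

Hence C_0 ≅ Z^4, C_1 ≅ Z^6, C_2 ≅ Z^4.

Boundary ∂_1: C_1 → C_0 maps an edge to its endpoints' difference, ∂[p,q] = q − p. For instance
  ∂[0,1] = [1] − [0].
The resulting 4×6 matrix has rank 3, and its Smith normal form has invariant factors (1,1,1).

Boundary ∂_2: C_2 → C_1 acts by ∂[p,q,r] = [q,r] − [p,r] + [p,q]. For instance
  ∂[0,2,3] = [2,3] − [0,3] + [0,2],
  ∂[0,1,2] = [1,2] − [0,2] + [0,1].
The 6×4 boundary matrix has rank 3 and Smith normal form diag(1,1,1).

Computing H_k = (kernel of ∂_k) / (image of ∂_{k+1}):

  H_1: rank ker ∂_1 − rank ∂_2 = (6 − 3) − 3 = 0, and the invariant factors of ∂_2 are all 1, so H_1 = 0.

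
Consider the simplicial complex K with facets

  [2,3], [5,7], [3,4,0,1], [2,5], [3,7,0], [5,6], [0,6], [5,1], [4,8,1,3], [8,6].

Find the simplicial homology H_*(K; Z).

Fix the vertex order 0 < 1 < 2 < 3 < 4 < 5 < 6 < 7 < 8 and write every simplex with vertices in increasing order. Then dim K = 3 and the simplices of K are:

  0-simplices (9): [0], [1], [2], [3], [4], [5], [6], [7], [8]
  1-simplices (18): [0,1], [0,3], [0,4], [0,6], [0,7], [1,3], [1,4], [1,5], [1,8], [2,3], [2,5], [3,4], [3,7], [3,8], [4,8], [5,6], [5,7], [6,8]
  2-simplices (8): [0,1,3], [0,1,4], [0,3,4], [0,3,7], [1,3,4], [1,3,8], [1,4,8], [3,4,8]
  3-simplices (2): [0,1,3,4], [1,3,4,8]

giving chain groups C_0 ≅ Z^9, C_1 ≅ Z^18, C_2 ≅ Z^8, C_3 ≅ Z^2.

The boundary map ∂_1: C_1 → C_0 sends each edge [p,q] (with p < q) to q − p.
The 9×18 boundary matrix has rank 8 and Smith normal form diag(1,1,1,1,1,1,1,1).

Boundary ∂_2: C_2 → C_1 acts by ∂[p,q,r] = [q,r] − [p,r] + [p,q]. For instance
  ∂[1,4,8] = [4,8] − [1,8] + [1,4],
  ∂[0,1,4] = [1,4] − [0,4] + [0,1].
The resulting 18×8 matrix has rank 6, and its Smith normal form has invariant factors (1,1,1,1,1,1).

Boundary ∂_3: C_3 → C_2 sends each 3-simplex σ to the alternating sum Σ_i (−1)^i (σ with its i-th vertex removed). For instance
  ∂[1,3,4,8] = [3,4,8] − [1,4,8] + [1,3,8] − [1,3,4],
  ∂[0,1,3,4] = [1,3,4] − [0,3,4] + [0,1,4] − [0,1,3].
As a 8×2 matrix over Z this has rank 2, with invariant factors (1,1).

Now H_k = ker ∂_k / im ∂_{k+1}, so:

  H_0: rank C_0 − rank ∂_1 = 9 − 8 = 1, and the invariant factors of ∂_1 are all 1, so H_0 = Z.
  H_1: rank ker ∂_1 − rank ∂_2 = (18 − 8) − 6 = 4, and the invariant factors of ∂_2 are all 1, so H_1 = Z^4.
  H_2: rank ker ∂_2 − rank ∂_3 = (8 − 6) − 2 = 0, and the invariant factors of ∂_3 are all 1, so H_2 = 0.
  H_3: rank ker ∂_3 − rank ∂_4 = (2 − 2) − 0 = 0, and there is no ∂_4, so H_3 = 0.

As a check, the Euler characteristic is 9 − 18 + 8 − 2 = -3, which agrees with 1 − 4 + 0 − 0 = -3.

H_0 ≅ Z,  H_1 ≅ Z^4,  H_2 = 0,  H_3 = 0.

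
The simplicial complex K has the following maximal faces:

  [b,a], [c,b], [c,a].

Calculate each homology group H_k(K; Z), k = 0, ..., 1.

H_0 ≅ Z,  H_1 ≅ Z.

Fix the vertex order a < b < c and write every simplex with vertices in increasing order. Then dim K = 1 and the simplices of K are:

  0-simplices (3): a, b, c
  1-simplices (3): ab, ac, bc

Hence C_0 ≅ Z^3, C_1 ≅ Z^3.

∂_1: C_1 → C_0 is given by ∂[p,q] = [q] − [p].
The 3×3 boundary matrix has rank 2 and Smith normal form diag(1,1).

Now H_k = ker ∂_k / im ∂_{k+1}, so:

  H_0: rank C_0 − rank ∂_1 = 3 − 2 = 1, and the invariant factors of ∂_1 are all 1, so H_0 = Z.
  H_1: rank ker ∂_1 − rank ∂_2 = (3 − 2) − 0 = 1, and there is no ∂_2, so H_1 = Z.

As a check, the Euler characteristic is 3 − 3 = 0, which agrees with 1 − 1 = 0.
(K is a triangulation of the circle S^1.)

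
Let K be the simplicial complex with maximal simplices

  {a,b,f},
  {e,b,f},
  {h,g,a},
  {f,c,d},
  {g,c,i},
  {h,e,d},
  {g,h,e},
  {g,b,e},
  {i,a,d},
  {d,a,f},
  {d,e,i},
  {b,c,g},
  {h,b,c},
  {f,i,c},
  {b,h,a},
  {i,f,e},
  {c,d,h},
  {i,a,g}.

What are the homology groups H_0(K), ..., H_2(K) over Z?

H_0 = Z,  H_1 = Z ⊕ Z/2,  H_2 = 0.

Fix the vertex order a < b < c < d < e < f < g < h < i and write every simplex with vertices in increasing order. Then dim K = 2 and the simplices of K are:

  0-simplices (9): a, b, c, d, e, f, g, h, i
  1-simplices (27): ab, ad, af, ag, ah, ai, bc, be, bf, bg, bh, cd, cf, cg, ch, ci, de, df, dh, di, ef, eg, eh, ei, fi, gh, gi
  2-simplices (18): abf, abh, adf, adi, agh, agi, bcg, bch, bef, beg, cdf, cdh, cfi, cgi, deh, dei, efi, egh

Hence C_0 ≅ Z^9, C_1 ≅ Z^27, C_2 ≅ Z^18.

The boundary map ∂_1: C_1 → C_0 is given by ∂[p,q] = [q] − [p]. For instance
  ∂ad = d − a.
This gives a 9×27 integer matrix of rank 8; reducing to Smith normal form yields diagonal entries (1,1,1,1,1,1,1,1).

The boundary map ∂_2: C_2 → C_1 acts by ∂[p,q,r] = [q,r] − [p,r] + [p,q]. For instance
  ∂agh = gh − ah + ag,
  ∂cdf = df − cf + cd.
As a 27×18 matrix over Z this has rank 18, with invariant factors (1,1,1,1,1,1,1,1,1,1,1,1,1,1,1,1,1,2).

Computing H_k = (kernel of ∂_k) / (image of ∂_{k+1}):

  H_0: rank C_0 − rank ∂_1 = 9 − 8 = 1, and the invariant factors of ∂_1 are all 1, so H_0 ≅ Z.
  H_1: rank ker ∂_1 − rank ∂_2 = (27 − 8) − 18 = 1, and ∂_2 has invariant factor 2 > 1, so H_1 ≅ Z ⊕ Z/2.
  H_2: rank ker ∂_2 − rank ∂_3 = (18 − 18) − 0 = 0, and there is no ∂_3, so H_2 ≅ 0.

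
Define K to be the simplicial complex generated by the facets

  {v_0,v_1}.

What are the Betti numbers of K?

b_0 = 1, b_1 = 0.

Order the vertices as v_0 < v_1. Listing each simplex with vertices in this order, K has dimension 1 with simplices:

  0-simplices (2): [v_0], [v_1]
  1-simplices (1): [v_0,v_1]

so the chain groups are C_0 ≅ Z^2, C_1 ≅ Z^1.

The boundary map ∂_1: C_1 → C_0 maps an edge to its endpoints' difference, ∂[p,q] = q − p. For instance
  ∂[v_0,v_1] = [v_1] − [v_0].
The resulting 2×1 matrix has rank 1, and its Smith normal form has invariant factors (1).

Now H_k = ker ∂_k / im ∂_{k+1}, so:

  H_0: rank C_0 − rank ∂_1 = 2 − 1 = 1, and the invariant factors of ∂_1 are all 1, so H_0 = Z.
  H_1: rank ker ∂_1 − rank ∂_2 = (1 − 1) − 0 = 0, and there is no ∂_2, so H_1 = 0.

As a check, the Euler characteristic is 2 − 1 = 1, which agrees with 1 − 0 = 1.

Hence the Betti numbers are b_0 = 1, b_1 = 0.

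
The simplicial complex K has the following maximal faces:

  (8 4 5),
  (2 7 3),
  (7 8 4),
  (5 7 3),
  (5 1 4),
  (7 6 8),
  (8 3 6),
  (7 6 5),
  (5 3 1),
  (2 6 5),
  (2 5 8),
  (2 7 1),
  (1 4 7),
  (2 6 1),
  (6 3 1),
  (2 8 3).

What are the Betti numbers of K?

b_0 = 1, b_1 = 2, b_2 = 1.

We work with the vertex ordering 1 < 2 < 3 < 4 < 5 < 6 < 7 < 8. The simplices of K, each written with vertices in increasing order, are:

  0-simplices (8): [1], [2], [3], [4], [5], [6], [7], [8]
  1-simplices (24): (24 of them)
  2-simplices (16): [1,2,6], [1,2,7], [1,3,5], [1,3,6], [1,4,5], [1,4,7], [2,3,7], [2,3,8], [2,5,6], [2,5,8], [3,5,7], [3,6,8], [4,5,8], [4,7,8], [5,6,7], [6,7,8]

giving chain groups C_0 ≅ Z^8, C_1 ≅ Z^24, C_2 ≅ Z^16.

Boundary ∂_1: C_1 → C_0 sends each edge [p,q] (with p < q) to q − p.
This gives a 8×24 integer matrix of rank 7; reducing to Smith normal form yields diagonal entries (1,1,1,1,1,1,1).

Boundary ∂_2: C_2 → C_1 maps a triangle to the signed sum of its edges. For instance
  ∂[5,6,7] = [6,7] − [5,7] + [5,6],
  ∂[2,5,6] = [5,6] − [2,6] + [2,5].
This gives a 24×16 integer matrix of rank 15; reducing to Smith normal form yields diagonal entries (1,1,1,1,1,1,1,1,1,1,1,1,1,1,1).

From H_k ≅ ker(∂_k) / im(∂_{k+1}) we obtain:

  H_0: rank C_0 − rank ∂_1 = 8 − 7 = 1, and the invariant factors of ∂_1 are all 1, so H_0 = Z.
  H_1: rank ker ∂_1 − rank ∂_2 = (24 − 7) − 15 = 2, and the invariant factors of ∂_2 are all 1, so H_1 = Z^2.
  H_2: rank ker ∂_2 − rank ∂_3 = (16 − 15) − 0 = 1, and there is no ∂_3, so H_2 = Z.

(K is a triangulation of the torus T^2.)

Hence the Betti numbers are b_0 = 1, b_1 = 2, b_2 = 1.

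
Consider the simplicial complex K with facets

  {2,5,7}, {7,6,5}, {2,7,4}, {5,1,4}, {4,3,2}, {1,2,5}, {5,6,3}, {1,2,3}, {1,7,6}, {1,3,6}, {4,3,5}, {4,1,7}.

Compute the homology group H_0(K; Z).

K has 7 vertices, 18 edges, 12 triangles.
rank ∂_0 = 0, rank ∂_1 = 6 ⇒ b_0 = 7 − 0 − 6 = 1; all invariant factors of ∂_1 are 1 so no torsion. So H_0 = Z.

H_0 ≅ Z.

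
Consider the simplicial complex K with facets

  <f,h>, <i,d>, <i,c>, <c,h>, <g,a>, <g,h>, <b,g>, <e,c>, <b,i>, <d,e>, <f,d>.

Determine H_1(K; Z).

H_1 ≅ Z^3.

K has 9 vertices, 11 edges.
rank ∂_1 = 8, rank ∂_2 = 0 ⇒ b_1 = 11 − 8 − 0 = 3. So H_1 ≅ Z^3.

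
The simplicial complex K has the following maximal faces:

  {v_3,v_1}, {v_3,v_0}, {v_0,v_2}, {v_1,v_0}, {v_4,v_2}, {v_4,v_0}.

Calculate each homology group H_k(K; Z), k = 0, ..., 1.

H_0 ≅ Z,  H_1 ≅ Z^2.

Order the vertices as v_0 < v_1 < v_2 < v_3 < v_4. Listing each simplex with vertices in this order, K has dimension 1 with simplices:

  0-simplices (5): [v_0], [v_1], [v_2], [v_3], [v_4]
  1-simplices (6): [v_0,v_1], [v_0,v_2], [v_0,v_3], [v_0,v_4], [v_1,v_3], [v_2,v_4]

so the chain groups are C_0 ≅ Z^5, C_1 ≅ Z^6.

Boundary ∂_1: C_1 → C_0 maps an edge to its endpoints' difference, ∂[p,q] = q − p.
The resulting 5×6 matrix has rank 4, and its Smith normal form has invariant factors (1,1,1,1).

From H_k ≅ ker(∂_k) / im(∂_{k+1}) we obtain:

  H_0: rank C_0 − rank ∂_1 = 5 − 4 = 1, and the invariant factors of ∂_1 are all 1, so H_0 = Z.
  H_1: rank ker ∂_1 − rank ∂_2 = (6 − 4) − 0 = 2, and there is no ∂_2, so H_1 = Z^2.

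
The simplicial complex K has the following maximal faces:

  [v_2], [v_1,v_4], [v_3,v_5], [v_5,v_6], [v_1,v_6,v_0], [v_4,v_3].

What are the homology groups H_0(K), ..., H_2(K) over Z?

Order the vertices as v_0 < v_1 < v_2 < v_3 < v_4 < v_5 < v_6. Listing each simplex with vertices in this order, K has dimension 2 with simplices:

  0-simplices (7): [v_0], [v_1], [v_2], [v_3], [v_4], [v_5], [v_6]
  1-simplices (7): [v_0,v_1], [v_0,v_6], [v_1,v_4], [v_1,v_6], [v_3,v_4], [v_3,v_5], [v_5,v_6]
  2-simplices (1): [v_0,v_1,v_6]

so the chain groups are C_0 ≅ Z^7, C_1 ≅ Z^7, C_2 ≅ Z^1.

∂_1: C_1 → C_0 sends each edge [p,q] (with p < q) to q − p. For instance
  ∂[v_3,v_5] = [v_5] − [v_3].
This gives a 7×7 integer matrix of rank 5; reducing to Smith normal form yields diagonal entries (1,1,1,1,1).

Boundary ∂_2: C_2 → C_1 sends each 2-simplex [p,q,r] to [q,r] − [p,r] + [p,q]. For instance
  ∂[v_0,v_1,v_6] = [v_1,v_6] − [v_0,v_6] + [v_0,v_1].
The 7×1 boundary matrix has rank 1 and Smith normal form diag(1).

Now H_k = ker ∂_k / im ∂_{k+1}, so:

  H_0: rank C_0 − rank ∂_1 = 7 − 5 = 2, and the invariant factors of ∂_1 are all 1, so H_0 = Z^2.
  H_1: rank ker ∂_1 − rank ∂_2 = (7 − 5) − 1 = 1, and the invariant factors of ∂_2 are all 1, so H_1 = Z.
  H_2: rank ker ∂_2 − rank ∂_3 = (1 − 1) − 0 = 0, and there is no ∂_3, so H_2 = 0.

As a check, the Euler characteristic is 7 − 7 + 1 = 1, which agrees with 2 − 1 + 0 = 1.

H_0 = Z^2,  H_1 = Z,  H_2 = 0.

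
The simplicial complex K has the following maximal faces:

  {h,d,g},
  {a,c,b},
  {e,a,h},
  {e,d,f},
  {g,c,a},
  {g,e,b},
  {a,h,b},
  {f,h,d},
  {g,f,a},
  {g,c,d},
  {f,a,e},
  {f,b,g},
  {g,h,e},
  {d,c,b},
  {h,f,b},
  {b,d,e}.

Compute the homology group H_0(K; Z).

H_0 ≅ Z.

Take the total order a < b < c < d < e < f < g < h on the vertex set. Then K (dimension 2) consists of the simplices:

  0-simplices (8): a, b, c, d, e, f, g, h
  1-simplices (24): ab, ac, ae, af, ag, ah, bc, bd, be, bf, bg, bh, cd, cg, de, df, dg, dh, ef, eg, eh, fg, fh, gh
  2-simplices (16): abc, abh, acg, aef, aeh, afg, bcd, bde, beg, bfg, bfh, cdg, def, dfh, dgh, egh

giving chain groups C_0 ≅ Z^8, C_1 ≅ Z^24, C_2 ≅ Z^16.

∂_1: C_1 → C_0 is given by ∂[p,q] = [q] − [p]. For instance
  ∂eh = h − e.
As a 8×24 matrix over Z this has rank 7, with invariant factors (1,1,1,1,1,1,1).

∂_2: C_2 → C_1 maps a triangle to the signed sum of its edges. For instance
  ∂aeh = eh − ah + ae,
  ∂bcd = cd − bd + bc.
The resulting 24×16 matrix has rank 15, and its Smith normal form has invariant factors (1,1,1,1,1,1,1,1,1,1,1,1,1,1,1).

Now H_k = ker ∂_k / im ∂_{k+1}, so:

  H_0: rank C_0 − rank ∂_1 = 8 − 7 = 1, and the invariant factors of ∂_1 are all 1, so H_0 = Z.

(K is a triangulation of the torus T^2.)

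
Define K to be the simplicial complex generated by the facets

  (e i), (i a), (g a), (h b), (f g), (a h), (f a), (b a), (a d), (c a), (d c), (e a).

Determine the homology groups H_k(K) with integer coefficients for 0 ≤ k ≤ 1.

H_0 = Z,  H_1 = Z^4.

Order the vertices as a < b < c < d < e < f < g < h < i. Listing each simplex with vertices in this order, K has dimension 1 with simplices:

  0-simplices (9): a, b, c, d, e, f, g, h, i
  1-simplices (12): ab, ac, ad, ae, af, ag, ah, ai, bh, cd, ei, fg

so the chain groups are C_0 ≅ Z^9, C_1 ≅ Z^12.

The boundary map ∂_1: C_1 → C_0 maps an edge to its endpoints' difference, ∂[p,q] = q − p. For instance
  ∂af = f − a.
As a 9×12 matrix over Z this has rank 8, with invariant factors (1,1,1,1,1,1,1,1).

Computing H_k = (kernel of ∂_k) / (image of ∂_{k+1}):

  H_0: rank C_0 − rank ∂_1 = 9 − 8 = 1, and the invariant factors of ∂_1 are all 1, so H_0 ≅ Z.
  H_1: rank ker ∂_1 − rank ∂_2 = (12 − 8) − 0 = 4, and there is no ∂_2, so H_1 ≅ Z^4.

As a check, the Euler characteristic is 9 − 12 = -3, which agrees with 1 − 4 = -3.
(K is a triangulation of a wedge of 4 circles.)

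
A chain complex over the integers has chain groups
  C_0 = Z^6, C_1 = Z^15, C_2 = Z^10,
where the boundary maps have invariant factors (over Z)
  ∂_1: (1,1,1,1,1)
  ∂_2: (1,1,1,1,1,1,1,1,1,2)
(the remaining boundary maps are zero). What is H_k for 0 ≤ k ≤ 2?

H_0: b_0 = 6 − 0 − 5 = 1; torsion from ∂_1 factors > 1: none. So H_0 ≅ Z.
H_1: b_1 = 15 − 5 − 10 = 0; torsion from ∂_2 factors > 1: [2]. So H_1 ≅ Z/2.
H_2: b_2 = 10 − 10 − 0 = 0; torsion from ∂_3 factors > 1: none. So H_2 ≅ 0.

H_0 ≅ Z,  H_1 ≅ Z/2,  H_2 = 0.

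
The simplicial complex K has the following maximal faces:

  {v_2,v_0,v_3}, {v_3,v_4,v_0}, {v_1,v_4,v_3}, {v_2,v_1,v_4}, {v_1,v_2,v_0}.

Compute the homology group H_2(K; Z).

H_2 = 0.

We work with the vertex ordering v_0 < v_1 < v_2 < v_3 < v_4. The simplices of K, each written with vertices in increasing order, are:

  0-simplices (5): [v_0], [v_1], [v_2], [v_3], [v_4]
  1-simplices (10): [v_0,v_1], [v_0,v_2], [v_0,v_3], [v_0,v_4], [v_1,v_2], [v_1,v_3], [v_1,v_4], [v_2,v_3], [v_2,v_4], [v_3,v_4]
  2-simplices (5): [v_0,v_1,v_2], [v_0,v_2,v_3], [v_0,v_3,v_4], [v_1,v_2,v_4], [v_1,v_3,v_4]

Hence C_0 ≅ Z^5, C_1 ≅ Z^10, C_2 ≅ Z^5.

The boundary map ∂_1: C_1 → C_0 is given by ∂[p,q] = [q] − [p].
This gives a 5×10 integer matrix of rank 4; reducing to Smith normal form yields diagonal entries (1,1,1,1).

∂_2: C_2 → C_1 sends each 2-simplex [p,q,r] to [q,r] − [p,r] + [p,q]. For instance
  ∂[v_0,v_3,v_4] = [v_3,v_4] − [v_0,v_4] + [v_0,v_3],
  ∂[v_1,v_3,v_4] = [v_3,v_4] − [v_1,v_4] + [v_1,v_3].
As a 10×5 matrix over Z this has rank 5, with invariant factors (1,1,1,1,1).

Reading off H_k = ker ∂_k / im ∂_{k+1}:

  H_2: rank ker ∂_2 − rank ∂_3 = (5 − 5) − 0 = 0, and there is no ∂_3, so H_2 ≅ 0.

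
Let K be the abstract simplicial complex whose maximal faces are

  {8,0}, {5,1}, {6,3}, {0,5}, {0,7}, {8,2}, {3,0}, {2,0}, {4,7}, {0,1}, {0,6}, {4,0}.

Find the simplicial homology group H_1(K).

H_1 ≅ Z^4.

We work with the vertex ordering 0 < 1 < 2 < 3 < 4 < 5 < 6 < 7 < 8. The simplices of K, each written with vertices in increasing order, are:

  0-simplices (9): [0], [1], [2], [3], [4], [5], [6], [7], [8]
  1-simplices (12): [0,1], [0,2], [0,3], [0,4], [0,5], [0,6], [0,7], [0,8], [1,5], [2,8], [3,6], [4,7]

Hence C_0 ≅ Z^9, C_1 ≅ Z^12.

Boundary ∂_1: C_1 → C_0 maps an edge to its endpoints' difference, ∂[p,q] = q − p. For instance
  ∂[0,5] = [5] − [0].
As a 9×12 matrix over Z this has rank 8, with invariant factors (1,1,1,1,1,1,1,1).

Computing H_k = (kernel of ∂_k) / (image of ∂_{k+1}):

  H_1: rank ker ∂_1 − rank ∂_2 = (12 − 8) − 0 = 4, and there is no ∂_2, so H_1 = Z^4.

(K is a triangulation of a wedge of 4 circles.)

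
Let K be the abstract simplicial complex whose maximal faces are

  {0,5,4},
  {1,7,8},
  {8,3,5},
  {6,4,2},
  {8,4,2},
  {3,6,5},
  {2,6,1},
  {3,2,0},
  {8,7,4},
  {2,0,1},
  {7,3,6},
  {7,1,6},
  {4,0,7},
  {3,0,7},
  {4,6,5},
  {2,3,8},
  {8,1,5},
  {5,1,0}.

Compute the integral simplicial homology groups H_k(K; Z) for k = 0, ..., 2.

We work with the vertex ordering 0 < 1 < 2 < 3 < 4 < 5 < 6 < 7 < 8. The simplices of K, each written with vertices in increasing order, are:

  0-simplices (9): [0], [1], [2], [3], [4], [5], [6], [7], [8]
  1-simplices (27): (27 of them)
  2-simplices (18): [0,1,2], [0,1,5], [0,2,3], [0,3,7], [0,4,5], [0,4,7], [1,2,6], [1,5,8], [1,6,7], [1,7,8], [2,3,8], [2,4,6], [2,4,8], [3,5,6], [3,5,8], [3,6,7], [4,5,6], [4,7,8]

Hence C_0 ≅ Z^9, C_1 ≅ Z^27, C_2 ≅ Z^18.

The boundary map ∂_1: C_1 → C_0 maps an edge to its endpoints' difference, ∂[p,q] = q − p.
The resulting 9×27 matrix has rank 8, and its Smith normal form has invariant factors (1,1,1,1,1,1,1,1).

∂_2: C_2 → C_1 acts by ∂[p,q,r] = [q,r] − [p,r] + [p,q]. For instance
  ∂[0,3,7] = [3,7] − [0,7] + [0,3],
  ∂[1,7,8] = [7,8] − [1,8] + [1,7].
The resulting 27×18 matrix has rank 17, and its Smith normal form has invariant factors (1,1,1,1,1,1,1,1,1,1,1,1,1,1,1,1,1).

Reading off H_k = ker ∂_k / im ∂_{k+1}:

  H_0: rank C_0 − rank ∂_1 = 9 − 8 = 1, and the invariant factors of ∂_1 are all 1, so H_0 = Z.
  H_1: rank ker ∂_1 − rank ∂_2 = (27 − 8) − 17 = 2, and the invariant factors of ∂_2 are all 1, so H_1 = Z^2.
  H_2: rank ker ∂_2 − rank ∂_3 = (18 − 17) − 0 = 1, and there is no ∂_3, so H_2 = Z.

As a check, the Euler characteristic is 9 − 27 + 18 = 0, which agrees with 1 − 2 + 1 = 0.
(K is a triangulation of the torus T^2.)

H_0 = Z,  H_1 = Z^2,  H_2 = Z.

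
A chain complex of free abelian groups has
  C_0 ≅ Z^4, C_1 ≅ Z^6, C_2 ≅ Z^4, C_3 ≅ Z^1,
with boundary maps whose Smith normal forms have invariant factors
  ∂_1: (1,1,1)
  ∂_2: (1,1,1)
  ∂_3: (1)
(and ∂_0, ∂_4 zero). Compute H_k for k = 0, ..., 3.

H_0: b_0 = 4 − 0 − 3 = 1; torsion from ∂_1 factors > 1: none. So H_0 = Z.
H_1: b_1 = 6 − 3 − 3 = 0; torsion from ∂_2 factors > 1: none. So H_1 = 0.
H_2: b_2 = 4 − 3 − 1 = 0; torsion from ∂_3 factors > 1: none. So H_2 = 0.
H_3: b_3 = 1 − 1 − 0 = 0; torsion from ∂_4 factors > 1: none. So H_3 = 0.

H_0 = Z,  H_1 = 0,  H_2 = 0,  H_3 = 0.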